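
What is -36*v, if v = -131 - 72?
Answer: 7308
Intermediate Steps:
v = -203
-36*v = -36*(-203) = 7308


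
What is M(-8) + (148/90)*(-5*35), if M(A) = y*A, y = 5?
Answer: -2950/9 ≈ -327.78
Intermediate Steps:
M(A) = 5*A
M(-8) + (148/90)*(-5*35) = 5*(-8) + (148/90)*(-5*35) = -40 + (148*(1/90))*(-175) = -40 + (74/45)*(-175) = -40 - 2590/9 = -2950/9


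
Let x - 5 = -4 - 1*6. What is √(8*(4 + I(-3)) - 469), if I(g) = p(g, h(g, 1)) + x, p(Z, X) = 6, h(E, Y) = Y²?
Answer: I*√429 ≈ 20.712*I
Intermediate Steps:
x = -5 (x = 5 + (-4 - 1*6) = 5 + (-4 - 6) = 5 - 10 = -5)
I(g) = 1 (I(g) = 6 - 5 = 1)
√(8*(4 + I(-3)) - 469) = √(8*(4 + 1) - 469) = √(8*5 - 469) = √(40 - 469) = √(-429) = I*√429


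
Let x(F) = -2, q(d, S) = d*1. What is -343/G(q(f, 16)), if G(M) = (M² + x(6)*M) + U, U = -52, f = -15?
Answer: -49/29 ≈ -1.6897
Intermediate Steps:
q(d, S) = d
G(M) = -52 + M² - 2*M (G(M) = (M² - 2*M) - 52 = -52 + M² - 2*M)
-343/G(q(f, 16)) = -343/(-52 + (-15)² - 2*(-15)) = -343/(-52 + 225 + 30) = -343/203 = -343*1/203 = -49/29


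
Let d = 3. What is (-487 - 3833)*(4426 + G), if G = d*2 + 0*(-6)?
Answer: -19146240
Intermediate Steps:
G = 6 (G = 3*2 + 0*(-6) = 6 + 0 = 6)
(-487 - 3833)*(4426 + G) = (-487 - 3833)*(4426 + 6) = -4320*4432 = -19146240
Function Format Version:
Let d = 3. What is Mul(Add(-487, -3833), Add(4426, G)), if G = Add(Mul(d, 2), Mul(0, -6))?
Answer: -19146240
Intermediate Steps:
G = 6 (G = Add(Mul(3, 2), Mul(0, -6)) = Add(6, 0) = 6)
Mul(Add(-487, -3833), Add(4426, G)) = Mul(Add(-487, -3833), Add(4426, 6)) = Mul(-4320, 4432) = -19146240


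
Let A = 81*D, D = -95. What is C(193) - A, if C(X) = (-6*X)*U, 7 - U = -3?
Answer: -3885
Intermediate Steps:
U = 10 (U = 7 - 1*(-3) = 7 + 3 = 10)
A = -7695 (A = 81*(-95) = -7695)
C(X) = -60*X (C(X) = -6*X*10 = -60*X)
C(193) - A = -60*193 - 1*(-7695) = -11580 + 7695 = -3885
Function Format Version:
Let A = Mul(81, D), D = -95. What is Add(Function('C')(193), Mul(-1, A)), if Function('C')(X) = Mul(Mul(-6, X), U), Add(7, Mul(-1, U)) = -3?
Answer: -3885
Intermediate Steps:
U = 10 (U = Add(7, Mul(-1, -3)) = Add(7, 3) = 10)
A = -7695 (A = Mul(81, -95) = -7695)
Function('C')(X) = Mul(-60, X) (Function('C')(X) = Mul(Mul(-6, X), 10) = Mul(-60, X))
Add(Function('C')(193), Mul(-1, A)) = Add(Mul(-60, 193), Mul(-1, -7695)) = Add(-11580, 7695) = -3885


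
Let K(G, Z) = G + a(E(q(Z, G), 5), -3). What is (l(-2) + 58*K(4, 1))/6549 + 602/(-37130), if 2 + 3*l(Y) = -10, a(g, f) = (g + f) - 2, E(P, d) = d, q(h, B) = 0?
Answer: 753857/40527395 ≈ 0.018601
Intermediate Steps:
a(g, f) = -2 + f + g (a(g, f) = (f + g) - 2 = -2 + f + g)
l(Y) = -4 (l(Y) = -2/3 + (1/3)*(-10) = -2/3 - 10/3 = -4)
K(G, Z) = G (K(G, Z) = G + (-2 - 3 + 5) = G + 0 = G)
(l(-2) + 58*K(4, 1))/6549 + 602/(-37130) = (-4 + 58*4)/6549 + 602/(-37130) = (-4 + 232)*(1/6549) + 602*(-1/37130) = 228*(1/6549) - 301/18565 = 76/2183 - 301/18565 = 753857/40527395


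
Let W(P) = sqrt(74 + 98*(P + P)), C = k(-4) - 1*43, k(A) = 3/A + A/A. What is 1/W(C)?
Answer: -I*sqrt(8305)/8305 ≈ -0.010973*I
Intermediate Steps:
k(A) = 1 + 3/A (k(A) = 3/A + 1 = 1 + 3/A)
C = -171/4 (C = (3 - 4)/(-4) - 1*43 = -1/4*(-1) - 43 = 1/4 - 43 = -171/4 ≈ -42.750)
W(P) = sqrt(74 + 196*P) (W(P) = sqrt(74 + 98*(2*P)) = sqrt(74 + 196*P))
1/W(C) = 1/(sqrt(74 + 196*(-171/4))) = 1/(sqrt(74 - 8379)) = 1/(sqrt(-8305)) = 1/(I*sqrt(8305)) = -I*sqrt(8305)/8305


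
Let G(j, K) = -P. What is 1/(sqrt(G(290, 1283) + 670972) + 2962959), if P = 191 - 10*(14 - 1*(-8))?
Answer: 987653/2926375121560 - sqrt(671001)/8779125364680 ≈ 3.3741e-7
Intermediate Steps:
P = -29 (P = 191 - 10*(14 + 8) = 191 - 10*22 = 191 - 1*220 = 191 - 220 = -29)
G(j, K) = 29 (G(j, K) = -1*(-29) = 29)
1/(sqrt(G(290, 1283) + 670972) + 2962959) = 1/(sqrt(29 + 670972) + 2962959) = 1/(sqrt(671001) + 2962959) = 1/(2962959 + sqrt(671001))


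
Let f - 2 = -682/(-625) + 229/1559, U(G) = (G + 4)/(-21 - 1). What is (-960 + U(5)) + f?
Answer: -20518156889/21436250 ≈ -957.17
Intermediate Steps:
U(G) = -2/11 - G/22 (U(G) = (4 + G)/(-22) = (4 + G)*(-1/22) = -2/11 - G/22)
f = 3155113/974375 (f = 2 + (-682/(-625) + 229/1559) = 2 + (-682*(-1/625) + 229*(1/1559)) = 2 + (682/625 + 229/1559) = 2 + 1206363/974375 = 3155113/974375 ≈ 3.2381)
(-960 + U(5)) + f = (-960 + (-2/11 - 1/22*5)) + 3155113/974375 = (-960 + (-2/11 - 5/22)) + 3155113/974375 = (-960 - 9/22) + 3155113/974375 = -21129/22 + 3155113/974375 = -20518156889/21436250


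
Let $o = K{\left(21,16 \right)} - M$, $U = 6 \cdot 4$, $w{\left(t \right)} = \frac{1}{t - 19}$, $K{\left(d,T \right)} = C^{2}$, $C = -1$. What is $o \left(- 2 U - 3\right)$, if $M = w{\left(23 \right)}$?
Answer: $- \frac{153}{4} \approx -38.25$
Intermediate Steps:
$K{\left(d,T \right)} = 1$ ($K{\left(d,T \right)} = \left(-1\right)^{2} = 1$)
$w{\left(t \right)} = \frac{1}{-19 + t}$
$M = \frac{1}{4}$ ($M = \frac{1}{-19 + 23} = \frac{1}{4} \approx 0.25$)
$U = 24$
$o = \frac{3}{4}$ ($o = 1 - \frac{1}{4} = \frac{3}{4} \approx 0.75$)
$o \left(- 2 U - 3\right) = \frac{3 \left(\left(-2\right) 24 - 3\right)}{4} = \frac{3 \left(-48 - 3\right)}{4} = \frac{3}{4} \left(-51\right) = - \frac{153}{4}$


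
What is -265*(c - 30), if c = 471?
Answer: -116865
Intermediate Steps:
-265*(c - 30) = -265*(471 - 30) = -265*441 = -116865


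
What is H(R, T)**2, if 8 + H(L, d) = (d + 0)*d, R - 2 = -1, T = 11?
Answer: 12769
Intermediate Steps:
R = 1 (R = 2 - 1 = 1)
H(L, d) = -8 + d**2 (H(L, d) = -8 + (d + 0)*d = -8 + d*d = -8 + d**2)
H(R, T)**2 = (-8 + 11**2)**2 = (-8 + 121)**2 = 113**2 = 12769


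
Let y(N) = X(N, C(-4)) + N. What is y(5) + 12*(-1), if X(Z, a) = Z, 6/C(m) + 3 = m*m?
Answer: -2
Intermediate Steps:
C(m) = 6/(-3 + m**2) (C(m) = 6/(-3 + m*m) = 6/(-3 + m**2))
y(N) = 2*N (y(N) = N + N = 2*N)
y(5) + 12*(-1) = 2*5 + 12*(-1) = 10 - 12 = -2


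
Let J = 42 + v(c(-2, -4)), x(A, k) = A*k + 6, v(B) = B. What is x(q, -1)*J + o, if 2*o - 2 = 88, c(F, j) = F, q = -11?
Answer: 725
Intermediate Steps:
o = 45 (o = 1 + (½)*88 = 1 + 44 = 45)
x(A, k) = 6 + A*k
J = 40 (J = 42 - 2 = 40)
x(q, -1)*J + o = (6 - 11*(-1))*40 + 45 = (6 + 11)*40 + 45 = 17*40 + 45 = 680 + 45 = 725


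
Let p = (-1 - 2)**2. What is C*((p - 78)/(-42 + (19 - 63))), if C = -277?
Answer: -19113/86 ≈ -222.24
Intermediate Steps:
p = 9 (p = (-3)**2 = 9)
C*((p - 78)/(-42 + (19 - 63))) = -277*(9 - 78)/(-42 + (19 - 63)) = -(-19113)/(-42 - 44) = -(-19113)/(-86) = -(-19113)*(-1)/86 = -277*69/86 = -19113/86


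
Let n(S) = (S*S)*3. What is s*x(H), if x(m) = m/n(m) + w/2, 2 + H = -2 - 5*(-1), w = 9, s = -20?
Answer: -290/3 ≈ -96.667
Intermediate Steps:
H = 1 (H = -2 + (-2 - 5*(-1)) = -2 + (-2 + 5) = -2 + 3 = 1)
n(S) = 3*S**2 (n(S) = S**2*3 = 3*S**2)
x(m) = 9/2 + 1/(3*m) (x(m) = m/((3*m**2)) + 9/2 = m*(1/(3*m**2)) + 9*(1/2) = 1/(3*m) + 9/2 = 9/2 + 1/(3*m))
s*x(H) = -10*(2 + 27*1)/(3*1) = -10*(2 + 27)/3 = -10*29/3 = -20*29/6 = -290/3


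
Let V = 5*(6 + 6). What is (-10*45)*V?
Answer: -27000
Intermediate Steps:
V = 60 (V = 5*12 = 60)
(-10*45)*V = -10*45*60 = -450*60 = -27000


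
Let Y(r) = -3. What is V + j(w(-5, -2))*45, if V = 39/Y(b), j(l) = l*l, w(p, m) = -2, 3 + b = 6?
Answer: 167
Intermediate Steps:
b = 3 (b = -3 + 6 = 3)
j(l) = l²
V = -13 (V = 39/(-3) = 39*(-⅓) = -13)
V + j(w(-5, -2))*45 = -13 + (-2)²*45 = -13 + 4*45 = -13 + 180 = 167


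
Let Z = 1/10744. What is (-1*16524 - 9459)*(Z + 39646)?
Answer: -11067630987375/10744 ≈ -1.0301e+9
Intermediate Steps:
Z = 1/10744 ≈ 9.3075e-5
(-1*16524 - 9459)*(Z + 39646) = (-1*16524 - 9459)*(1/10744 + 39646) = (-16524 - 9459)*(425956625/10744) = -25983*425956625/10744 = -11067630987375/10744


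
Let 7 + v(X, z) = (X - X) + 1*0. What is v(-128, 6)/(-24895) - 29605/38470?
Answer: -147349437/191542130 ≈ -0.76928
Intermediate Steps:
v(X, z) = -7 (v(X, z) = -7 + ((X - X) + 1*0) = -7 + (0 + 0) = -7 + 0 = -7)
v(-128, 6)/(-24895) - 29605/38470 = -7/(-24895) - 29605/38470 = -7*(-1/24895) - 29605*1/38470 = 7/24895 - 5921/7694 = -147349437/191542130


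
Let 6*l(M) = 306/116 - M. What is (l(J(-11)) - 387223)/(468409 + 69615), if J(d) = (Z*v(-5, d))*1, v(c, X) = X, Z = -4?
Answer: -134756003/187232352 ≈ -0.71973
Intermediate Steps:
J(d) = -4*d (J(d) = -4*d*1 = -4*d)
l(M) = 51/116 - M/6 (l(M) = (306/116 - M)/6 = (306*(1/116) - M)/6 = (153/58 - M)/6 = 51/116 - M/6)
(l(J(-11)) - 387223)/(468409 + 69615) = ((51/116 - (-2)*(-11)/3) - 387223)/(468409 + 69615) = ((51/116 - 1/6*44) - 387223)/538024 = ((51/116 - 22/3) - 387223)*(1/538024) = (-2399/348 - 387223)*(1/538024) = -134756003/348*1/538024 = -134756003/187232352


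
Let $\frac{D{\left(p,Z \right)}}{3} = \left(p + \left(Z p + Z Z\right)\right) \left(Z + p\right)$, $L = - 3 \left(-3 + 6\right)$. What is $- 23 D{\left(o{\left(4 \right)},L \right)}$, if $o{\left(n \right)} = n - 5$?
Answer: $61410$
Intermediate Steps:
$L = -9$ ($L = \left(-3\right) 3 = -9$)
$o{\left(n \right)} = -5 + n$
$D{\left(p,Z \right)} = 3 \left(Z + p\right) \left(p + Z^{2} + Z p\right)$ ($D{\left(p,Z \right)} = 3 \left(p + \left(Z p + Z Z\right)\right) \left(Z + p\right) = 3 \left(p + \left(Z p + Z^{2}\right)\right) \left(Z + p\right) = 3 \left(p + \left(Z^{2} + Z p\right)\right) \left(Z + p\right) = 3 \left(p + Z^{2} + Z p\right) \left(Z + p\right) = 3 \left(Z + p\right) \left(p + Z^{2} + Z p\right)$)
$- 23 D{\left(o{\left(4 \right)},L \right)} = - 23 \left(3 \left(-9\right)^{3} + 3 \left(-5 + 4\right)^{2} + 3 \left(-9\right) \left(-5 + 4\right) + 3 \left(-9\right) \left(-5 + 4\right)^{2} + 6 \left(-5 + 4\right) \left(-9\right)^{2}\right) = - 23 \left(3 \left(-729\right) + 3 \left(-1\right)^{2} + 3 \left(-9\right) \left(-1\right) + 3 \left(-9\right) \left(-1\right)^{2} + 6 \left(-1\right) 81\right) = - 23 \left(-2187 + 3 \cdot 1 + 27 + 3 \left(-9\right) 1 - 486\right) = - 23 \left(-2187 + 3 + 27 - 27 - 486\right) = \left(-23\right) \left(-2670\right) = 61410$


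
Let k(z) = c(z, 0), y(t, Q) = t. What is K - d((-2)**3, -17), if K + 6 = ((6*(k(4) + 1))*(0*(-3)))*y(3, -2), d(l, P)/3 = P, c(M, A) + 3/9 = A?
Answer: 45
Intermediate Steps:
c(M, A) = -1/3 + A
d(l, P) = 3*P
k(z) = -1/3 (k(z) = -1/3 + 0 = -1/3)
K = -6 (K = -6 + ((6*(-1/3 + 1))*(0*(-3)))*3 = -6 + ((6*(2/3))*0)*3 = -6 + (4*0)*3 = -6 + 0*3 = -6 + 0 = -6)
K - d((-2)**3, -17) = -6 - 3*(-17) = -6 - 1*(-51) = -6 + 51 = 45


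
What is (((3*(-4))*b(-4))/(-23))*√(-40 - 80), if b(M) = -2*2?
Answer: -96*I*√30/23 ≈ -22.861*I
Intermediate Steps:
b(M) = -4
(((3*(-4))*b(-4))/(-23))*√(-40 - 80) = (((3*(-4))*(-4))/(-23))*√(-40 - 80) = (-12*(-4)*(-1/23))*√(-120) = (48*(-1/23))*(2*I*√30) = -96*I*√30/23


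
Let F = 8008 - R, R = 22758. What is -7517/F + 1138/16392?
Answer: 35001041/60445500 ≈ 0.57905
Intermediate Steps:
F = -14750 (F = 8008 - 1*22758 = 8008 - 22758 = -14750)
-7517/F + 1138/16392 = -7517/(-14750) + 1138/16392 = -7517*(-1/14750) + 1138*(1/16392) = 7517/14750 + 569/8196 = 35001041/60445500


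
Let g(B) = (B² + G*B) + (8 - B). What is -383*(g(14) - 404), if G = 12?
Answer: 17618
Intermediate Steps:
g(B) = 8 + B² + 11*B (g(B) = (B² + 12*B) + (8 - B) = 8 + B² + 11*B)
-383*(g(14) - 404) = -383*((8 + 14² + 11*14) - 404) = -383*((8 + 196 + 154) - 404) = -383*(358 - 404) = -383*(-46) = 17618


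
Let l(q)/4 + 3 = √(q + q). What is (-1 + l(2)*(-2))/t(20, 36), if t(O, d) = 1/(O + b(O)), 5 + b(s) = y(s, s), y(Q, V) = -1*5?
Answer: 70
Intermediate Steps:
y(Q, V) = -5
b(s) = -10 (b(s) = -5 - 5 = -10)
t(O, d) = 1/(-10 + O) (t(O, d) = 1/(O - 10) = 1/(-10 + O))
l(q) = -12 + 4*√2*√q (l(q) = -12 + 4*√(q + q) = -12 + 4*√(2*q) = -12 + 4*(√2*√q) = -12 + 4*√2*√q)
(-1 + l(2)*(-2))/t(20, 36) = (-1 + (-12 + 4*√2*√2)*(-2))/(1/(-10 + 20)) = (-1 + (-12 + 8)*(-2))/(1/10) = (-1 - 4*(-2))/(⅒) = 10*(-1 + 8) = 10*7 = 70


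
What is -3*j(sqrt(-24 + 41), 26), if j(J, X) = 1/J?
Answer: -3*sqrt(17)/17 ≈ -0.72761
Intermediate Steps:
-3*j(sqrt(-24 + 41), 26) = -3/sqrt(-24 + 41) = -3*sqrt(17)/17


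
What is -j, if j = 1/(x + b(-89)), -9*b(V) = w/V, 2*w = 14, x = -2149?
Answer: 801/1721342 ≈ 0.00046533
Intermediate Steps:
w = 7 (w = (1/2)*14 = 7)
b(V) = -7/(9*V)
j = -801/1721342 (j = 1/(-2149 - 7/9/(-89)) = 1/(-2149 - 7/9*(-1/89)) = 1/(-2149 + 7/801) = 1/(-1721342/801) = -801/1721342 ≈ -0.00046533)
-j = -1*(-801/1721342) = 801/1721342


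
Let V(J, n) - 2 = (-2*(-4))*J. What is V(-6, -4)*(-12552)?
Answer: 577392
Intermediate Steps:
V(J, n) = 2 + 8*J (V(J, n) = 2 + (-2*(-4))*J = 2 + 8*J)
V(-6, -4)*(-12552) = (2 + 8*(-6))*(-12552) = (2 - 48)*(-12552) = -46*(-12552) = 577392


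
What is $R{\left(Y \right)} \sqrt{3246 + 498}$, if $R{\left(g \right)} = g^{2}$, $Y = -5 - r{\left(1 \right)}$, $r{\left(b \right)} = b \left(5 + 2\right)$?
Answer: $1728 \sqrt{26} \approx 8811.1$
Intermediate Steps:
$r{\left(b \right)} = 7 b$ ($r{\left(b \right)} = b 7 = 7 b$)
$Y = -12$ ($Y = -5 - 7 \cdot 1 = -5 - 7 = -12$)
$R{\left(Y \right)} \sqrt{3246 + 498} = \left(-12\right)^{2} \sqrt{3246 + 498} = 144 \sqrt{3744} = 144 \cdot 12 \sqrt{26} = 1728 \sqrt{26}$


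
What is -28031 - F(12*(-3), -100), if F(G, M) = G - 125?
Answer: -27870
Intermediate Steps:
F(G, M) = -125 + G
-28031 - F(12*(-3), -100) = -28031 - (-125 + 12*(-3)) = -28031 - (-125 - 36) = -28031 - 1*(-161) = -28031 + 161 = -27870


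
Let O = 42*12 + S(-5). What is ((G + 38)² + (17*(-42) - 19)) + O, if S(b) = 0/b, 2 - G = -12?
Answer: 2475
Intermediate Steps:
G = 14 (G = 2 - 1*(-12) = 2 + 12 = 14)
S(b) = 0
O = 504 (O = 42*12 + 0 = 504 + 0 = 504)
((G + 38)² + (17*(-42) - 19)) + O = ((14 + 38)² + (17*(-42) - 19)) + 504 = (52² + (-714 - 19)) + 504 = (2704 - 733) + 504 = 1971 + 504 = 2475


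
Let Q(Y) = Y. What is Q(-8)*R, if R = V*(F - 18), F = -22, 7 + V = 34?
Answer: 8640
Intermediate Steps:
V = 27 (V = -7 + 34 = 27)
R = -1080 (R = 27*(-22 - 18) = 27*(-40) = -1080)
Q(-8)*R = -8*(-1080) = 8640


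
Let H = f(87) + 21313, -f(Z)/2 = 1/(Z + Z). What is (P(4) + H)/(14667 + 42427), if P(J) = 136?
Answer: 933031/2483589 ≈ 0.37568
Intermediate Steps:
f(Z) = -1/Z (f(Z) = -2/(Z + Z) = -2*1/(2*Z) = -1/Z)
H = 1854230/87 (H = -1/87 + 21313 = 1854230/87 ≈ 21313.)
(P(4) + H)/(14667 + 42427) = (136 + 1854230/87)/(14667 + 42427) = (1866062/87)/57094 = (1866062/87)*(1/57094) = 933031/2483589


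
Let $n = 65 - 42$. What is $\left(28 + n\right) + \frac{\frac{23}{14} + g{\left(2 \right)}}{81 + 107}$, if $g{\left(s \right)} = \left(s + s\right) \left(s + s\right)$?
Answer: $\frac{134479}{2632} \approx 51.094$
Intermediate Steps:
$g{\left(s \right)} = 4 s^{2}$ ($g{\left(s \right)} = 2 s 2 s = 4 s^{2}$)
$n = 23$ ($n = 65 - 42 = 23$)
$\left(28 + n\right) + \frac{\frac{23}{14} + g{\left(2 \right)}}{81 + 107} = \left(28 + 23\right) + \frac{\frac{23}{14} + 4 \cdot 2^{2}}{81 + 107} = 51 + \frac{23 \cdot \frac{1}{14} + 4 \cdot 4}{188} = 51 + \left(\frac{23}{14} + 16\right) \frac{1}{188} = 51 + \frac{247}{14} \cdot \frac{1}{188} = 51 + \frac{247}{2632} = \frac{134479}{2632}$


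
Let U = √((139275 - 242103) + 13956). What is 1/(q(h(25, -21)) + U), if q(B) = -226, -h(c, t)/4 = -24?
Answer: -113/69974 - 23*I*√42/69974 ≈ -0.0016149 - 0.0021302*I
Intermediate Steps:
h(c, t) = 96 (h(c, t) = -4*(-24) = 96)
U = 46*I*√42 (U = √(-102828 + 13956) = √(-88872) = 46*I*√42 ≈ 298.11*I)
1/(q(h(25, -21)) + U) = 1/(-226 + 46*I*√42)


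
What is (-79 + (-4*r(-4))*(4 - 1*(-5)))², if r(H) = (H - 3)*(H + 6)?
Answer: 180625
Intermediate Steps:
r(H) = (-3 + H)*(6 + H)
(-79 + (-4*r(-4))*(4 - 1*(-5)))² = (-79 + (-4*(-18 + (-4)² + 3*(-4)))*(4 - 1*(-5)))² = (-79 + (-4*(-18 + 16 - 12))*(4 + 5))² = (-79 - 4*(-14)*9)² = (-79 + 56*9)² = (-79 + 504)² = 425² = 180625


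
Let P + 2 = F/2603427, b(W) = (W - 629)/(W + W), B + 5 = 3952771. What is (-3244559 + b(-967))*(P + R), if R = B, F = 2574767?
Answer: -32287055356770549796225/2517513909 ≈ -1.2825e+13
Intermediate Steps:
B = 3952766 (B = -5 + 3952771 = 3952766)
b(W) = (-629 + W)/(2*W) (b(W) = (-629 + W)/((2*W)) = (-629 + W)*(1/(2*W)) = (-629 + W)/(2*W))
P = -2632087/2603427 (P = -2 + 2574767/2603427 = -2632087/2603427 ≈ -1.0110)
R = 3952766
(-3244559 + b(-967))*(P + R) = (-3244559 + (1/2)*(-629 - 967)/(-967))*(-2632087/2603427 + 3952766) = (-3244559 + (1/2)*(-1/967)*(-1596))*(10290735096995/2603427) = (-3244559 + 798/967)*(10290735096995/2603427) = -3137487755/967*10290735096995/2603427 = -32287055356770549796225/2517513909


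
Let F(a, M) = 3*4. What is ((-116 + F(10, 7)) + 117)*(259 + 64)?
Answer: 4199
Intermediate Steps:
F(a, M) = 12
((-116 + F(10, 7)) + 117)*(259 + 64) = ((-116 + 12) + 117)*(259 + 64) = (-104 + 117)*323 = 13*323 = 4199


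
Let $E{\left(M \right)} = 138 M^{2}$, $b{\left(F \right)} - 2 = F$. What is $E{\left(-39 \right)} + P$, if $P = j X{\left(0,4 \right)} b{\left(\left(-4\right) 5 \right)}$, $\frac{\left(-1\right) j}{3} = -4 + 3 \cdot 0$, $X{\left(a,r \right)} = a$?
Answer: $209898$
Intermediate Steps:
$b{\left(F \right)} = 2 + F$
$j = 12$ ($j = - 3 \left(-4 + 3 \cdot 0\right) = - 3 \left(-4 + 0\right) = \left(-3\right) \left(-4\right) = 12$)
$P = 0$ ($P = 12 \cdot 0 \left(2 - 20\right) = 0 \left(2 - 20\right) = 0 \left(-18\right) = 0$)
$E{\left(-39 \right)} + P = 138 \left(-39\right)^{2} + 0 = 138 \cdot 1521 + 0 = 209898 + 0 = 209898$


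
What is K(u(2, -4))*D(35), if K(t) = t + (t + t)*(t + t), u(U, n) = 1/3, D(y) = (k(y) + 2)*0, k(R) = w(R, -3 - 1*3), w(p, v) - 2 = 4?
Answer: 0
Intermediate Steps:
w(p, v) = 6 (w(p, v) = 2 + 4 = 6)
k(R) = 6
D(y) = 0 (D(y) = (6 + 2)*0 = 8*0 = 0)
u(U, n) = ⅓
K(t) = t + 4*t² (K(t) = t + (2*t)*(2*t) = t + 4*t²)
K(u(2, -4))*D(35) = ((1 + 4*(⅓))/3)*0 = ((1 + 4/3)/3)*0 = ((⅓)*(7/3))*0 = (7/9)*0 = 0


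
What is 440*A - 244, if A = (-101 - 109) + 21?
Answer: -83404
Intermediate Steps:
A = -189 (A = -210 + 21 = -189)
440*A - 244 = 440*(-189) - 244 = -83160 - 244 = -83404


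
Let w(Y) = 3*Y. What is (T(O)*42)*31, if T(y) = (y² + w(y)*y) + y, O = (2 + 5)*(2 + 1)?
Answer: 2324070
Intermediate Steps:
O = 21 (O = 7*3 = 21)
T(y) = y + 4*y² (T(y) = (y² + (3*y)*y) + y = (y² + 3*y²) + y = 4*y² + y = y + 4*y²)
(T(O)*42)*31 = ((21*(1 + 4*21))*42)*31 = ((21*(1 + 84))*42)*31 = ((21*85)*42)*31 = (1785*42)*31 = 74970*31 = 2324070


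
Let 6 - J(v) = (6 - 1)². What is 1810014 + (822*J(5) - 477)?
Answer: 1793919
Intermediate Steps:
J(v) = -19 (J(v) = 6 - (6 - 1)² = 6 - 1*5² = 6 - 1*25 = 6 - 25 = -19)
1810014 + (822*J(5) - 477) = 1810014 + (822*(-19) - 477) = 1810014 + (-15618 - 477) = 1810014 - 16095 = 1793919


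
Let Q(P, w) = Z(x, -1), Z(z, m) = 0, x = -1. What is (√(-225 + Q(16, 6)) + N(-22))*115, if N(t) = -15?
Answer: -1725 + 1725*I ≈ -1725.0 + 1725.0*I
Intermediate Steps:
Q(P, w) = 0
(√(-225 + Q(16, 6)) + N(-22))*115 = (√(-225 + 0) - 15)*115 = (√(-225) - 15)*115 = (15*I - 15)*115 = (-15 + 15*I)*115 = -1725 + 1725*I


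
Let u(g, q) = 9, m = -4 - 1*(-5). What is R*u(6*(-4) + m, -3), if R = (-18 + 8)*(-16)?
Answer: 1440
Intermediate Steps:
m = 1 (m = -4 + 5 = 1)
R = 160 (R = -10*(-16) = 160)
R*u(6*(-4) + m, -3) = 160*9 = 1440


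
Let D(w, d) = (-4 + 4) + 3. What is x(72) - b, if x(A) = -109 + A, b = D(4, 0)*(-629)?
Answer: 1850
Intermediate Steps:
D(w, d) = 3 (D(w, d) = 0 + 3 = 3)
b = -1887 (b = 3*(-629) = -1887)
x(72) - b = (-109 + 72) - 1*(-1887) = -37 + 1887 = 1850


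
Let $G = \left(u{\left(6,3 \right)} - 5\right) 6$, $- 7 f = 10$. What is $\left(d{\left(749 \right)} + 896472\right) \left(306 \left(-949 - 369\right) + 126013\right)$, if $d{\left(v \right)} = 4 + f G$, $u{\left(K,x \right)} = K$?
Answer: $- \frac{1740101549240}{7} \approx -2.4859 \cdot 10^{11}$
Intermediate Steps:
$f = - \frac{10}{7}$ ($f = \left(- \frac{1}{7}\right) 10 = - \frac{10}{7} \approx -1.4286$)
$G = 6$ ($G = \left(6 - 5\right) 6 = 1 \cdot 6 = 6$)
$d{\left(v \right)} = - \frac{32}{7}$ ($d{\left(v \right)} = 4 - \frac{60}{7} = - \frac{32}{7}$)
$\left(d{\left(749 \right)} + 896472\right) \left(306 \left(-949 - 369\right) + 126013\right) = \left(- \frac{32}{7} + 896472\right) \left(306 \left(-949 - 369\right) + 126013\right) = \frac{6275272 \left(306 \left(-1318\right) + 126013\right)}{7} = \frac{6275272 \left(-403308 + 126013\right)}{7} = \frac{6275272}{7} \left(-277295\right) = - \frac{1740101549240}{7}$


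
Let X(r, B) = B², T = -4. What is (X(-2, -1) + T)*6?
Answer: -18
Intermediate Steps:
(X(-2, -1) + T)*6 = ((-1)² - 4)*6 = (1 - 4)*6 = -3*6 = -18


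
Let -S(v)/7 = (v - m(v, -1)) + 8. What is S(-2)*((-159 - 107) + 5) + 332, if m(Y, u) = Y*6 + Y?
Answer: 36872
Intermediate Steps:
m(Y, u) = 7*Y (m(Y, u) = 6*Y + Y = 7*Y)
S(v) = -56 + 42*v (S(v) = -7*((v - 7*v) + 8) = -7*(-6*v + 8) = -7*(8 - 6*v) = -56 + 42*v)
S(-2)*((-159 - 107) + 5) + 332 = (-56 + 42*(-2))*((-159 - 107) + 5) + 332 = (-56 - 84)*(-266 + 5) + 332 = -140*(-261) + 332 = 36540 + 332 = 36872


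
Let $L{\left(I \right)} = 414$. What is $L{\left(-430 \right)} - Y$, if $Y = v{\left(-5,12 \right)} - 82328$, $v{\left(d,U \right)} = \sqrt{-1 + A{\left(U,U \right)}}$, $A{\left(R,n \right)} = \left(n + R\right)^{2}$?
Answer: $82742 - 5 \sqrt{23} \approx 82718.0$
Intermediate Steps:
$A{\left(R,n \right)} = \left(R + n\right)^{2}$
$v{\left(d,U \right)} = \sqrt{-1 + 4 U^{2}}$ ($v{\left(d,U \right)} = \sqrt{-1 + \left(U + U\right)^{2}} = \sqrt{-1 + \left(2 U\right)^{2}} = \sqrt{-1 + 4 U^{2}}$)
$Y = -82328 + 5 \sqrt{23}$ ($Y = \sqrt{-1 + 4 \cdot 12^{2}} - 82328 = \sqrt{-1 + 4 \cdot 144} - 82328 = \sqrt{-1 + 576} - 82328 = \sqrt{575} - 82328 = 5 \sqrt{23} - 82328 = -82328 + 5 \sqrt{23} \approx -82304.0$)
$L{\left(-430 \right)} - Y = 414 - \left(-82328 + 5 \sqrt{23}\right) = 414 + \left(82328 - 5 \sqrt{23}\right) = 82742 - 5 \sqrt{23}$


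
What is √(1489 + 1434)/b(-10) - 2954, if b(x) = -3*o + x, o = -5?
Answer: -2954 + √2923/5 ≈ -2943.2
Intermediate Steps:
b(x) = 15 + x (b(x) = -3*(-5) + x = 15 + x)
√(1489 + 1434)/b(-10) - 2954 = √(1489 + 1434)/(15 - 10) - 2954 = √2923/5 - 2954 = -2954 + √2923/5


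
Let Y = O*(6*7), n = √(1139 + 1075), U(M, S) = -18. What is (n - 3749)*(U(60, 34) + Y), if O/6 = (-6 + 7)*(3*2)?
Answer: -5601006 + 4482*√246 ≈ -5.5307e+6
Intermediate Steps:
O = 36 (O = 6*((-6 + 7)*(3*2)) = 6*(1*6) = 6*6 = 36)
n = 3*√246 (n = √2214 = 3*√246 ≈ 47.053)
Y = 1512 (Y = 36*(6*7) = 36*42 = 1512)
(n - 3749)*(U(60, 34) + Y) = (3*√246 - 3749)*(-18 + 1512) = (-3749 + 3*√246)*1494 = -5601006 + 4482*√246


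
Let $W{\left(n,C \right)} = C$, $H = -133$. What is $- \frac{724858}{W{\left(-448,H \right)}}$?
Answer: $\frac{724858}{133} \approx 5450.1$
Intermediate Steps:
$- \frac{724858}{W{\left(-448,H \right)}} = - \frac{724858}{-133} = \left(-724858\right) \left(- \frac{1}{133}\right) = \frac{724858}{133}$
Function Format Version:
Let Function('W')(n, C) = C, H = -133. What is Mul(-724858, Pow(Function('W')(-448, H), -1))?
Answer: Rational(724858, 133) ≈ 5450.1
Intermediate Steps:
Mul(-724858, Pow(Function('W')(-448, H), -1)) = Mul(-724858, Pow(-133, -1)) = Mul(-724858, Rational(-1, 133)) = Rational(724858, 133)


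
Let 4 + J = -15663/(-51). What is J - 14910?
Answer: -248317/17 ≈ -14607.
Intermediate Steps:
J = 5153/17 (J = -4 - 15663/(-51) = -4 - 15663*(-1/51) = -4 + 5221/17 = 5153/17 ≈ 303.12)
J - 14910 = 5153/17 - 14910 = -248317/17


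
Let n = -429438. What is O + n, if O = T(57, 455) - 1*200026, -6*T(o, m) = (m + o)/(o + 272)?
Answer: -621281224/987 ≈ -6.2946e+5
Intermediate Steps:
T(o, m) = -(m + o)/(6*(272 + o)) (T(o, m) = -(m + o)/(6*(o + 272)) = -(m + o)/(6*(272 + o)))
O = -197425918/987 (O = (-1*455 - 1*57)/(6*(272 + 57)) - 1*200026 = (⅙)*(-455 - 57)/329 - 200026 = (⅙)*(1/329)*(-512) - 200026 = -256/987 - 200026 = -197425918/987 ≈ -2.0003e+5)
O + n = -197425918/987 - 429438 = -621281224/987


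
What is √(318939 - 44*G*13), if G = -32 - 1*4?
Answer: √339531 ≈ 582.69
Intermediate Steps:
G = -36 (G = -32 - 4 = -36)
√(318939 - 44*G*13) = √(318939 - 44*(-36)*13) = √(318939 + 1584*13) = √(318939 + 20592) = √339531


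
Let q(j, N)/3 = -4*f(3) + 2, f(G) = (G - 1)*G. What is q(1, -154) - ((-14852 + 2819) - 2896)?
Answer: 14863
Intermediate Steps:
f(G) = G*(-1 + G) (f(G) = (-1 + G)*G = G*(-1 + G))
q(j, N) = -66 (q(j, N) = 3*(-12*(-1 + 3) + 2) = 3*(-12*2 + 2) = 3*(-4*6 + 2) = 3*(-24 + 2) = 3*(-22) = -66)
q(1, -154) - ((-14852 + 2819) - 2896) = -66 - ((-14852 + 2819) - 2896) = -66 - (-12033 - 2896) = -66 - 1*(-14929) = -66 + 14929 = 14863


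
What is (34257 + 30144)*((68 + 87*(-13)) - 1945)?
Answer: -193718208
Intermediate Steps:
(34257 + 30144)*((68 + 87*(-13)) - 1945) = 64401*((68 - 1131) - 1945) = 64401*(-1063 - 1945) = 64401*(-3008) = -193718208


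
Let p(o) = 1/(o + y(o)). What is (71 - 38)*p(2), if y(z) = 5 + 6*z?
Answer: 33/19 ≈ 1.7368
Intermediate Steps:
p(o) = 1/(5 + 7*o) (p(o) = 1/(o + (5 + 6*o)) = 1/(5 + 7*o))
(71 - 38)*p(2) = (71 - 38)/(5 + 7*2) = 33/(5 + 14) = 33/19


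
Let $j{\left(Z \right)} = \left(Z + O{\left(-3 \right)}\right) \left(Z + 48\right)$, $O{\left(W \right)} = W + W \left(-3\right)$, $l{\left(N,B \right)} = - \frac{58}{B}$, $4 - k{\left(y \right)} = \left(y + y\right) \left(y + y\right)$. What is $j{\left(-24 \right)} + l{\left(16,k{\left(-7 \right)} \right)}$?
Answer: $- \frac{41443}{96} \approx -431.7$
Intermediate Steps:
$k{\left(y \right)} = 4 - 4 y^{2}$ ($k{\left(y \right)} = 4 - \left(y + y\right) \left(y + y\right) = 4 - 2 y 2 y = 4 - 4 y^{2}$)
$O{\left(W \right)} = - 2 W$ ($O{\left(W \right)} = W - 3 W = - 2 W$)
$j{\left(Z \right)} = \left(6 + Z\right) \left(48 + Z\right)$ ($j{\left(Z \right)} = \left(Z - -6\right) \left(Z + 48\right) = \left(Z + 6\right) \left(48 + Z\right) = \left(6 + Z\right) \left(48 + Z\right)$)
$j{\left(-24 \right)} + l{\left(16,k{\left(-7 \right)} \right)} = \left(288 + \left(-24\right)^{2} + 54 \left(-24\right)\right) - \frac{58}{4 - 4 \left(-7\right)^{2}} = \left(288 + 576 - 1296\right) - \frac{58}{4 - 196} = -432 - \frac{58}{4 - 196} = -432 - \frac{58}{-192} = -432 - - \frac{29}{96} = -432 + \frac{29}{96} = - \frac{41443}{96}$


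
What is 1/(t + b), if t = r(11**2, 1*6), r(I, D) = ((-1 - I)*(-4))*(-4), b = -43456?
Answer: -1/45408 ≈ -2.2023e-5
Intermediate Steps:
r(I, D) = -16 - 16*I (r(I, D) = (4 + 4*I)*(-4) = -16 - 16*I)
t = -1952 (t = -16 - 16*11**2 = -16 - 16*121 = -16 - 1936 = -1952)
1/(t + b) = 1/(-1952 - 43456) = 1/(-45408) = -1/45408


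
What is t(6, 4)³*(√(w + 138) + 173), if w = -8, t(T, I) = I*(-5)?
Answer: -1384000 - 8000*√130 ≈ -1.4752e+6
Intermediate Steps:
t(T, I) = -5*I
t(6, 4)³*(√(w + 138) + 173) = (-5*4)³*(√(-8 + 138) + 173) = (-20)³*(√130 + 173) = -8000*(173 + √130) = -1384000 - 8000*√130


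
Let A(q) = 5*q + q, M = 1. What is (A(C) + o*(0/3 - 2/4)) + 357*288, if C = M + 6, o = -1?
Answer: 205717/2 ≈ 1.0286e+5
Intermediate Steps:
C = 7 (C = 1 + 6 = 7)
A(q) = 6*q
(A(C) + o*(0/3 - 2/4)) + 357*288 = (6*7 - (0/3 - 2/4)) + 357*288 = (42 - (0*(1/3) - 2*1/4)) + 102816 = (42 - (0 - 1/2)) + 102816 = (42 - 1*(-1/2)) + 102816 = (42 + 1/2) + 102816 = 85/2 + 102816 = 205717/2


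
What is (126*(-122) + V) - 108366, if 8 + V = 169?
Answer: -123577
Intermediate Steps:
V = 161 (V = -8 + 169 = 161)
(126*(-122) + V) - 108366 = (126*(-122) + 161) - 108366 = (-15372 + 161) - 108366 = -15211 - 108366 = -123577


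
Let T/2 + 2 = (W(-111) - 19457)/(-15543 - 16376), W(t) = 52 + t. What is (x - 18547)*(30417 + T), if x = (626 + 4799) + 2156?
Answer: -10645700455314/31919 ≈ -3.3352e+8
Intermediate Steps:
x = 7581 (x = 5425 + 2156 = 7581)
T = -88644/31919 (T = -4 + 2*(((52 - 111) - 19457)/(-15543 - 16376)) = -4 + 2*((-59 - 19457)/(-31919)) = -4 + 2*(-19516*(-1/31919)) = -4 + 2*(19516/31919) = -4 + 39032/31919 = -88644/31919 ≈ -2.7772)
(x - 18547)*(30417 + T) = (7581 - 18547)*(30417 - 88644/31919) = -10966*970791579/31919 = -10645700455314/31919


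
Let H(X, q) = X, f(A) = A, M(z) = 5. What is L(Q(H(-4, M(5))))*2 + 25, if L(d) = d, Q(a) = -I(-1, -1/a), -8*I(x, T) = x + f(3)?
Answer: 51/2 ≈ 25.500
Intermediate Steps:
I(x, T) = -3/8 - x/8 (I(x, T) = -(x + 3)/8 = -(3 + x)/8 = -3/8 - x/8)
Q(a) = ¼ (Q(a) = -(-3/8 - ⅛*(-1)) = -(-3/8 + ⅛) = -1*(-¼) = ¼)
L(Q(H(-4, M(5))))*2 + 25 = (¼)*2 + 25 = ½ + 25 = 51/2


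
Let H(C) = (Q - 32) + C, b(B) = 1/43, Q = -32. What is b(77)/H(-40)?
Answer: -1/4472 ≈ -0.00022361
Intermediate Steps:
b(B) = 1/43
H(C) = -64 + C (H(C) = (-32 - 32) + C = -64 + C)
b(77)/H(-40) = 1/(43*(-64 - 40)) = (1/43)/(-104) = (1/43)*(-1/104) = -1/4472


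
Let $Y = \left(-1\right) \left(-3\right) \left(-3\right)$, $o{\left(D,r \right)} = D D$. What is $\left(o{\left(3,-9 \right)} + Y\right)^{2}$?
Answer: $0$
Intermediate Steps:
$o{\left(D,r \right)} = D^{2}$
$Y = -9$ ($Y = 3 \left(-3\right) = -9$)
$\left(o{\left(3,-9 \right)} + Y\right)^{2} = \left(3^{2} - 9\right)^{2} = \left(9 - 9\right)^{2} = 0^{2} = 0$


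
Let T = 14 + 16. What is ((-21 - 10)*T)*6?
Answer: -5580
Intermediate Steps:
T = 30
((-21 - 10)*T)*6 = ((-21 - 10)*30)*6 = -31*30*6 = -930*6 = -5580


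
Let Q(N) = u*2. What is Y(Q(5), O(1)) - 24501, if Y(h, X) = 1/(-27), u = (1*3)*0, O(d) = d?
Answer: -661528/27 ≈ -24501.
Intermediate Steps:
u = 0 (u = 3*0 = 0)
Q(N) = 0 (Q(N) = 0*2 = 0)
Y(h, X) = -1/27
Y(Q(5), O(1)) - 24501 = -1/27 - 24501 = -661528/27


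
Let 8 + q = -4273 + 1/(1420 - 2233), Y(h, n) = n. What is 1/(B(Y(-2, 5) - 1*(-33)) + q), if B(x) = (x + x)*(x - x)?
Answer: -813/3480454 ≈ -0.00023359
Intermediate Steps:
B(x) = 0 (B(x) = (2*x)*0 = 0)
q = -3480454/813 (q = -8 + (-4273 + 1/(1420 - 2233)) = -8 + (-4273 + 1/(-813)) = -8 + (-4273 - 1/813) = -8 - 3473950/813 = -3480454/813 ≈ -4281.0)
1/(B(Y(-2, 5) - 1*(-33)) + q) = 1/(0 - 3480454/813) = 1/(-3480454/813) = -813/3480454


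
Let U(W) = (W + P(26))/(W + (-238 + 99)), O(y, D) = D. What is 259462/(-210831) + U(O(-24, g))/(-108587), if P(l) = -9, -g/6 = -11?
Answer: -2056704596795/1671225923181 ≈ -1.2307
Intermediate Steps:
g = 66 (g = -6*(-11) = 66)
U(W) = (-9 + W)/(-139 + W) (U(W) = (W - 9)/(W + (-238 + 99)) = (-9 + W)/(W - 139) = (-9 + W)/(-139 + W))
259462/(-210831) + U(O(-24, g))/(-108587) = 259462/(-210831) + ((-9 + 66)/(-139 + 66))/(-108587) = 259462*(-1/210831) + (57/(-73))*(-1/108587) = -259462/210831 - 1/73*57*(-1/108587) = -259462/210831 - 57/73*(-1/108587) = -259462/210831 + 57/7926851 = -2056704596795/1671225923181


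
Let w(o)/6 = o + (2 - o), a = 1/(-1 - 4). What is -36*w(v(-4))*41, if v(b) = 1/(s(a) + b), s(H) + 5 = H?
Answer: -17712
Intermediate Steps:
a = -1/5 (a = 1/(-5) = -1/5 ≈ -0.20000)
s(H) = -5 + H
v(b) = 1/(-26/5 + b) (v(b) = 1/((-5 - 1/5) + b) = 1/(-26/5 + b))
w(o) = 12 (w(o) = 6*(o + (2 - o)) = 6*2 = 12)
-36*w(v(-4))*41 = -36*12*41 = -432*41 = -17712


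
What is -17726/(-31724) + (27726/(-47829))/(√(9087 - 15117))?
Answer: 8863/15862 + 4621*I*√670/16022715 ≈ 0.55876 + 0.0074651*I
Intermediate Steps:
-17726/(-31724) + (27726/(-47829))/(√(9087 - 15117)) = -17726*(-1/31724) + (27726*(-1/47829))/(√(-6030)) = 8863/15862 - 9242*(-I*√670/2010)/15943 = 8863/15862 - (-4621)*I*√670/16022715 = 8863/15862 + 4621*I*√670/16022715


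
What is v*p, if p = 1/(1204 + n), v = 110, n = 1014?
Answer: 55/1109 ≈ 0.049594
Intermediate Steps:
p = 1/2218 (p = 1/(1204 + 1014) = 1/2218 ≈ 0.00045086)
v*p = 110*(1/2218) = 55/1109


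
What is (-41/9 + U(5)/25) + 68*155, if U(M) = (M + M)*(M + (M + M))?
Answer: 94873/9 ≈ 10541.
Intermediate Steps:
U(M) = 6*M² (U(M) = (2*M)*(M + 2*M) = (2*M)*(3*M) = 6*M²)
(-41/9 + U(5)/25) + 68*155 = (-41/9 + (6*5²)/25) + 68*155 = (-41*⅑ + (6*25)*(1/25)) + 10540 = (-41/9 + 150*(1/25)) + 10540 = (-41/9 + 6) + 10540 = 13/9 + 10540 = 94873/9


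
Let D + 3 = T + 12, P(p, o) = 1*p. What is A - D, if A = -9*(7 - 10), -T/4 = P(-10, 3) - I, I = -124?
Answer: 474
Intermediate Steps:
P(p, o) = p
T = -456 (T = -4*(-10 - 1*(-124)) = -4*(-10 + 124) = -4*114 = -456)
D = -447 (D = -3 + (-456 + 12) = -3 - 444 = -447)
A = 27 (A = -9*(-3) = 27)
A - D = 27 - 1*(-447) = 27 + 447 = 474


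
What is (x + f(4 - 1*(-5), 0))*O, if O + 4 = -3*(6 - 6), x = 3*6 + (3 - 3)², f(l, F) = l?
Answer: -108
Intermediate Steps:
x = 18 (x = 18 + 0² = 18 + 0 = 18)
O = -4 (O = -4 - 3*(6 - 6) = -4 - 3*0 = -4 + 0 = -4)
(x + f(4 - 1*(-5), 0))*O = (18 + (4 - 1*(-5)))*(-4) = (18 + (4 + 5))*(-4) = (18 + 9)*(-4) = 27*(-4) = -108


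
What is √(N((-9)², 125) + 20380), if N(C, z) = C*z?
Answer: √30505 ≈ 174.66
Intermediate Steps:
√(N((-9)², 125) + 20380) = √((-9)²*125 + 20380) = √(81*125 + 20380) = √(10125 + 20380) = √30505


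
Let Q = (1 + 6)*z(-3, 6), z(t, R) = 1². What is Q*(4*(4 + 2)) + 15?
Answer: 183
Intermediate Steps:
z(t, R) = 1
Q = 7 (Q = (1 + 6)*1 = 7*1 = 7)
Q*(4*(4 + 2)) + 15 = 7*(4*(4 + 2)) + 15 = 7*(4*6) + 15 = 7*24 + 15 = 168 + 15 = 183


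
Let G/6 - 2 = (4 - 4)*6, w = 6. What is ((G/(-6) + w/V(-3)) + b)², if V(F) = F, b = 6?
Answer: 4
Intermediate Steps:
G = 12 (G = 12 + 6*((4 - 4)*6) = 12 + 6*(0*6) = 12 + 6*0 = 12 + 0 = 12)
((G/(-6) + w/V(-3)) + b)² = ((12/(-6) + 6/(-3)) + 6)² = ((12*(-⅙) + 6*(-⅓)) + 6)² = ((-2 - 2) + 6)² = (-4 + 6)² = 2² = 4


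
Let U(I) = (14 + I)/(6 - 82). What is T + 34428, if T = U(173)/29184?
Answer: 76360752965/2217984 ≈ 34428.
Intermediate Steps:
U(I) = -7/38 - I/76 (U(I) = (14 + I)/(-76) = (14 + I)*(-1/76) = -7/38 - I/76)
T = -187/2217984 (T = (-7/38 - 1/76*173)/29184 = (-7/38 - 173/76)*(1/29184) = -187/76*1/29184 = -187/2217984 ≈ -8.4311e-5)
T + 34428 = -187/2217984 + 34428 = 76360752965/2217984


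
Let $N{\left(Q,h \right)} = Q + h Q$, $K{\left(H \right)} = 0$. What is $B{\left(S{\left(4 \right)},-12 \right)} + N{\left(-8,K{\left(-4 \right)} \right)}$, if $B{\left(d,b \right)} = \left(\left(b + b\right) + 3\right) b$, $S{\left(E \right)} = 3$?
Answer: $244$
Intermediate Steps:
$N{\left(Q,h \right)} = Q + Q h$
$B{\left(d,b \right)} = b \left(3 + 2 b\right)$ ($B{\left(d,b \right)} = \left(2 b + 3\right) b = \left(3 + 2 b\right) b = b \left(3 + 2 b\right)$)
$B{\left(S{\left(4 \right)},-12 \right)} + N{\left(-8,K{\left(-4 \right)} \right)} = - 12 \left(3 + 2 \left(-12\right)\right) - 8 \left(1 + 0\right) = - 12 \left(3 - 24\right) - 8 = \left(-12\right) \left(-21\right) - 8 = 252 - 8 = 244$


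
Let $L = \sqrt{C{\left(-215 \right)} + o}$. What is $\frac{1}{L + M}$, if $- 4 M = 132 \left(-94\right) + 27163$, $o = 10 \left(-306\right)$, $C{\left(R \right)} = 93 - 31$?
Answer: $- \frac{59020}{217757993} - \frac{16 i \sqrt{2998}}{217757993} \approx -0.00027103 - 4.0231 \cdot 10^{-6} i$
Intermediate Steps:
$C{\left(R \right)} = 62$ ($C{\left(R \right)} = 93 - 31 = 62$)
$o = -3060$
$L = i \sqrt{2998}$ ($L = \sqrt{62 - 3060} = \sqrt{-2998} = i \sqrt{2998} \approx 54.754 i$)
$M = - \frac{14755}{4}$ ($M = - \frac{132 \left(-94\right) + 27163}{4} = - \frac{-12408 + 27163}{4} = \left(- \frac{1}{4}\right) 14755 = - \frac{14755}{4} \approx -3688.8$)
$\frac{1}{L + M} = \frac{1}{i \sqrt{2998} - \frac{14755}{4}} = \frac{1}{- \frac{14755}{4} + i \sqrt{2998}}$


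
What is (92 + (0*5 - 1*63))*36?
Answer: 1044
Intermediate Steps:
(92 + (0*5 - 1*63))*36 = (92 + (0 - 63))*36 = (92 - 63)*36 = 29*36 = 1044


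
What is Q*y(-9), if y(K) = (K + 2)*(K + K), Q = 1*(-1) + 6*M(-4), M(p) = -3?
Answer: -2394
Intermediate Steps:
Q = -19 (Q = 1*(-1) + 6*(-3) = -1 - 18 = -19)
y(K) = 2*K*(2 + K) (y(K) = (2 + K)*(2*K) = 2*K*(2 + K))
Q*y(-9) = -38*(-9)*(2 - 9) = -38*(-9)*(-7) = -19*126 = -2394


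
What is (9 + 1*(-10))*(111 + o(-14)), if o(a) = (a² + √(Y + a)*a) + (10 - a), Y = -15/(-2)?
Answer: -331 + 7*I*√26 ≈ -331.0 + 35.693*I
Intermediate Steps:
Y = 15/2 (Y = -15*(-1)/2 = -5*(-3/2) = 15/2 ≈ 7.5000)
o(a) = 10 + a² - a + a*√(15/2 + a) (o(a) = (a² + √(15/2 + a)*a) + (10 - a) = (a² + a*√(15/2 + a)) + (10 - a) = 10 + a² - a + a*√(15/2 + a))
(9 + 1*(-10))*(111 + o(-14)) = (9 + 1*(-10))*(111 + (10 + (-14)² - 1*(-14) + (½)*(-14)*√(30 + 4*(-14)))) = (9 - 10)*(111 + (10 + 196 + 14 + (½)*(-14)*√(30 - 56))) = -(111 + (10 + 196 + 14 + (½)*(-14)*√(-26))) = -(111 + (10 + 196 + 14 + (½)*(-14)*(I*√26))) = -(111 + (10 + 196 + 14 - 7*I*√26)) = -(111 + (220 - 7*I*√26)) = -(331 - 7*I*√26) = -331 + 7*I*√26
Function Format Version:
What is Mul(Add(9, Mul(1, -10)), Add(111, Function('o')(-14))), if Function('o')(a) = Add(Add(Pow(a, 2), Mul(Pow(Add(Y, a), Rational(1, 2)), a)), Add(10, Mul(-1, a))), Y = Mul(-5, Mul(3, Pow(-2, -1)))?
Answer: Add(-331, Mul(7, I, Pow(26, Rational(1, 2)))) ≈ Add(-331.00, Mul(35.693, I))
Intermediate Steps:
Y = Rational(15, 2) (Y = Mul(-5, Mul(3, Rational(-1, 2))) = Mul(-5, Rational(-3, 2)) = Rational(15, 2) ≈ 7.5000)
Function('o')(a) = Add(10, Pow(a, 2), Mul(-1, a), Mul(a, Pow(Add(Rational(15, 2), a), Rational(1, 2)))) (Function('o')(a) = Add(Add(Pow(a, 2), Mul(Pow(Add(Rational(15, 2), a), Rational(1, 2)), a)), Add(10, Mul(-1, a))) = Add(Add(Pow(a, 2), Mul(a, Pow(Add(Rational(15, 2), a), Rational(1, 2)))), Add(10, Mul(-1, a))) = Add(10, Pow(a, 2), Mul(-1, a), Mul(a, Pow(Add(Rational(15, 2), a), Rational(1, 2)))))
Mul(Add(9, Mul(1, -10)), Add(111, Function('o')(-14))) = Mul(Add(9, Mul(1, -10)), Add(111, Add(10, Pow(-14, 2), Mul(-1, -14), Mul(Rational(1, 2), -14, Pow(Add(30, Mul(4, -14)), Rational(1, 2)))))) = Mul(Add(9, -10), Add(111, Add(10, 196, 14, Mul(Rational(1, 2), -14, Pow(Add(30, -56), Rational(1, 2)))))) = Mul(-1, Add(111, Add(10, 196, 14, Mul(Rational(1, 2), -14, Pow(-26, Rational(1, 2)))))) = Mul(-1, Add(111, Add(10, 196, 14, Mul(Rational(1, 2), -14, Mul(I, Pow(26, Rational(1, 2))))))) = Mul(-1, Add(111, Add(10, 196, 14, Mul(-7, I, Pow(26, Rational(1, 2)))))) = Mul(-1, Add(111, Add(220, Mul(-7, I, Pow(26, Rational(1, 2)))))) = Mul(-1, Add(331, Mul(-7, I, Pow(26, Rational(1, 2))))) = Add(-331, Mul(7, I, Pow(26, Rational(1, 2))))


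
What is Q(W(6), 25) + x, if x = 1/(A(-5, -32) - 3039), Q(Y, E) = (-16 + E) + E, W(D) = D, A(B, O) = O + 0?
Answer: 104413/3071 ≈ 34.000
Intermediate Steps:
A(B, O) = O
Q(Y, E) = -16 + 2*E
x = -1/3071 (x = 1/(-32 - 3039) = 1/(-3071) = -1/3071 ≈ -0.00032563)
Q(W(6), 25) + x = (-16 + 2*25) - 1/3071 = (-16 + 50) - 1/3071 = 34 - 1/3071 = 104413/3071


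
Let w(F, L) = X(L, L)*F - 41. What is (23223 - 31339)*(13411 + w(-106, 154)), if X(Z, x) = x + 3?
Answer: 26555552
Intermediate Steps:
X(Z, x) = 3 + x
w(F, L) = -41 + F*(3 + L) (w(F, L) = (3 + L)*F - 41 = F*(3 + L) - 41 = -41 + F*(3 + L))
(23223 - 31339)*(13411 + w(-106, 154)) = (23223 - 31339)*(13411 + (-41 - 106*(3 + 154))) = -8116*(13411 + (-41 - 106*157)) = -8116*(13411 + (-41 - 16642)) = -8116*(13411 - 16683) = -8116*(-3272) = 26555552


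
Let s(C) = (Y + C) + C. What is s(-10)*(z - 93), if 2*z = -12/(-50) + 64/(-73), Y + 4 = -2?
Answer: 4427956/1825 ≈ 2426.3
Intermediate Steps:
Y = -6 (Y = -4 - 2 = -6)
z = -581/1825 (z = (-12/(-50) + 64/(-73))/2 = (-12*(-1/50) + 64*(-1/73))/2 = (6/25 - 64/73)/2 = (½)*(-1162/1825) = -581/1825 ≈ -0.31836)
s(C) = -6 + 2*C (s(C) = (-6 + C) + C = -6 + 2*C)
s(-10)*(z - 93) = (-6 + 2*(-10))*(-581/1825 - 93) = (-6 - 20)*(-170306/1825) = -26*(-170306/1825) = 4427956/1825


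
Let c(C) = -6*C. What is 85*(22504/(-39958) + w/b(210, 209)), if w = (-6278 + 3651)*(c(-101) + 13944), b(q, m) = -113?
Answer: 64910509137290/2257627 ≈ 2.8752e+7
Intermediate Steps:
w = -38222850 (w = (-6278 + 3651)*(-6*(-101) + 13944) = -2627*(606 + 13944) = -2627*14550 = -38222850)
85*(22504/(-39958) + w/b(210, 209)) = 85*(22504/(-39958) - 38222850/(-113)) = 85*(22504*(-1/39958) - 38222850*(-1/113)) = 85*(-11252/19979 + 38222850/113) = 85*(763653048674/2257627) = 64910509137290/2257627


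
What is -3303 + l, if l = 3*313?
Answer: -2364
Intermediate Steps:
l = 939
-3303 + l = -3303 + 939 = -2364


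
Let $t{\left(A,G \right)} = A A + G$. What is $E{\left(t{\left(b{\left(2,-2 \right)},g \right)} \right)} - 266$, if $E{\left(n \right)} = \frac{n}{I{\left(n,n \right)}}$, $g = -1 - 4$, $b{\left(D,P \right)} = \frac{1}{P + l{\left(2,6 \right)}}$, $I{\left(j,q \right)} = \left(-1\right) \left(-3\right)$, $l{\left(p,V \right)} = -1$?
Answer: $- \frac{7226}{27} \approx -267.63$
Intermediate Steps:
$I{\left(j,q \right)} = 3$
$b{\left(D,P \right)} = \frac{1}{-1 + P}$ ($b{\left(D,P \right)} = \frac{1}{P - 1} = \frac{1}{-1 + P}$)
$g = -5$
$t{\left(A,G \right)} = G + A^{2}$ ($t{\left(A,G \right)} = A^{2} + G = G + A^{2}$)
$E{\left(n \right)} = \frac{n}{3}$
$E{\left(t{\left(b{\left(2,-2 \right)},g \right)} \right)} - 266 = \frac{-5 + \left(\frac{1}{-1 - 2}\right)^{2}}{3} - 266 = \frac{-5 + \left(\frac{1}{-3}\right)^{2}}{3} - 266 = \frac{-5 + \left(- \frac{1}{3}\right)^{2}}{3} - 266 = \frac{-5 + \frac{1}{9}}{3} - 266 = \frac{1}{3} \left(- \frac{44}{9}\right) - 266 = - \frac{44}{27} - 266 = - \frac{7226}{27}$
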